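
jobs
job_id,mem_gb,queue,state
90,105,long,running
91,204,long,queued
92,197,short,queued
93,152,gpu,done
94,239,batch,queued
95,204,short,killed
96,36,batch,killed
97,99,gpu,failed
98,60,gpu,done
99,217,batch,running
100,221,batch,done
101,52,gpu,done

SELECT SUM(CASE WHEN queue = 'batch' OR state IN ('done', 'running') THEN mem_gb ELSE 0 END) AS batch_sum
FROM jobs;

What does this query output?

job_id=90: ✓ → 105
job_id=91: ✗
job_id=92: ✗
job_id=93: ✓ → 152
job_id=94: ✓ → 239
job_id=95: ✗
job_id=96: ✓ → 36
job_id=97: ✗
job_id=98: ✓ → 60
job_id=99: ✓ → 217
job_id=100: ✓ → 221
job_id=101: ✓ → 52
batch_sum = 105 + 152 + 239 + 36 + 60 + 217 + 221 + 52 = 1082

1082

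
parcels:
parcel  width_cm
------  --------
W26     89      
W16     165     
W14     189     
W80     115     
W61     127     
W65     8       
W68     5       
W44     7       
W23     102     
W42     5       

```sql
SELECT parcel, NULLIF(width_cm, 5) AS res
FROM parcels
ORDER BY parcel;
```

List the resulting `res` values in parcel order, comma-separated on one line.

189, 165, 102, 89, NULL, 7, 127, 8, NULL, 115

parcel=W14: width_cm=189 vs 5: differ → 189
parcel=W16: width_cm=165 vs 5: differ → 165
parcel=W23: width_cm=102 vs 5: differ → 102
parcel=W26: width_cm=89 vs 5: differ → 89
parcel=W42: width_cm=5 vs 5: equal → NULL
parcel=W44: width_cm=7 vs 5: differ → 7
parcel=W61: width_cm=127 vs 5: differ → 127
parcel=W65: width_cm=8 vs 5: differ → 8
parcel=W68: width_cm=5 vs 5: equal → NULL
parcel=W80: width_cm=115 vs 5: differ → 115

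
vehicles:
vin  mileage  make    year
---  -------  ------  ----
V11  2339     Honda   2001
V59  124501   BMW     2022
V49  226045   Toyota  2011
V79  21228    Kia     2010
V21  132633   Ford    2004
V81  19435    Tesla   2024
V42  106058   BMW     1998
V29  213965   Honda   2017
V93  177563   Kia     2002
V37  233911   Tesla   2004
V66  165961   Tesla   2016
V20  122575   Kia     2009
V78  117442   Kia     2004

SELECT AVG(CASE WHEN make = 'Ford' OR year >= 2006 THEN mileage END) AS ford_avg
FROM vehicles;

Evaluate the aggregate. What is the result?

vin=V11: ✗
vin=V59: ✓ → 124501
vin=V49: ✓ → 226045
vin=V79: ✓ → 21228
vin=V21: ✓ → 132633
vin=V81: ✓ → 19435
vin=V42: ✗
vin=V29: ✓ → 213965
vin=V93: ✗
vin=V37: ✗
vin=V66: ✓ → 165961
vin=V20: ✓ → 122575
vin=V78: ✗
ford_avg = (124501 + 226045 + 21228 + 132633 + 19435 + 213965 + 165961 + 122575) / 8 = 128292.875

128292.875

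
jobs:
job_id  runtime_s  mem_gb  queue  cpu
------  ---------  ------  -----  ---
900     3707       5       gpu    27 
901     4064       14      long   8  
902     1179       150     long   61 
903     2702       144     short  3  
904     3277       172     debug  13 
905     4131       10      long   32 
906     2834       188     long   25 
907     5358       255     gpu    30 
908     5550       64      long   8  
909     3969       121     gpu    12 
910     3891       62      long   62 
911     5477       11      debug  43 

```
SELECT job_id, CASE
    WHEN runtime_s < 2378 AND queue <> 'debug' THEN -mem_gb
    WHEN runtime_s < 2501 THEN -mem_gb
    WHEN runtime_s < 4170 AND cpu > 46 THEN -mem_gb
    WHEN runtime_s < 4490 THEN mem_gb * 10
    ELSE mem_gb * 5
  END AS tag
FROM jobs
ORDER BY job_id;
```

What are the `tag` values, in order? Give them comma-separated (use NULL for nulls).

job_id=900: runtime_s < 4490 → 50
job_id=901: runtime_s < 4490 → 140
job_id=902: runtime_s < 2378 AND queue <> 'debug' → -150
job_id=903: runtime_s < 4490 → 1440
job_id=904: runtime_s < 4490 → 1720
job_id=905: runtime_s < 4490 → 100
job_id=906: runtime_s < 4490 → 1880
job_id=907: ELSE → 1275
job_id=908: ELSE → 320
job_id=909: runtime_s < 4490 → 1210
job_id=910: runtime_s < 4170 AND cpu > 46 → -62
job_id=911: ELSE → 55

50, 140, -150, 1440, 1720, 100, 1880, 1275, 320, 1210, -62, 55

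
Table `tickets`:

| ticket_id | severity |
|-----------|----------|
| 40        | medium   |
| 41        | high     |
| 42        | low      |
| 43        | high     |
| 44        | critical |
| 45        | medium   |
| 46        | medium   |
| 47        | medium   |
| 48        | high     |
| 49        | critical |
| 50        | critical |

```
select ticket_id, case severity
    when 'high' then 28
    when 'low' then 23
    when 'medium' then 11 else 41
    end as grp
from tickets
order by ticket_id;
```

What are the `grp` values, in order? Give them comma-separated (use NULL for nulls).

ticket_id=40: severity='medium' → 11
ticket_id=41: severity='high' → 28
ticket_id=42: severity='low' → 23
ticket_id=43: severity='high' → 28
ticket_id=44: ELSE → 41
ticket_id=45: severity='medium' → 11
ticket_id=46: severity='medium' → 11
ticket_id=47: severity='medium' → 11
ticket_id=48: severity='high' → 28
ticket_id=49: ELSE → 41
ticket_id=50: ELSE → 41

11, 28, 23, 28, 41, 11, 11, 11, 28, 41, 41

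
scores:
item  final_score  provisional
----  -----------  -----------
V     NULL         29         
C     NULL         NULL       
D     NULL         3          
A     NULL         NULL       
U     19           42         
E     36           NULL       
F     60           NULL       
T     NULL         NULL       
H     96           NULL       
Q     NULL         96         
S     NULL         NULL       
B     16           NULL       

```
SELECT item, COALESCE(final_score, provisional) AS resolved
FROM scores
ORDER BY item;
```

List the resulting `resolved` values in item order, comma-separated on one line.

NULL, 16, NULL, 3, 36, 60, 96, 96, NULL, NULL, 19, 29

item=A: final_score=NULL, provisional=NULL (all NULL) → NULL
item=B: final_score=16 → 16
item=C: final_score=NULL, provisional=NULL (all NULL) → NULL
item=D: final_score=NULL, provisional=3 → 3
item=E: final_score=36 → 36
item=F: final_score=60 → 60
item=H: final_score=96 → 96
item=Q: final_score=NULL, provisional=96 → 96
item=S: final_score=NULL, provisional=NULL (all NULL) → NULL
item=T: final_score=NULL, provisional=NULL (all NULL) → NULL
item=U: final_score=19 → 19
item=V: final_score=NULL, provisional=29 → 29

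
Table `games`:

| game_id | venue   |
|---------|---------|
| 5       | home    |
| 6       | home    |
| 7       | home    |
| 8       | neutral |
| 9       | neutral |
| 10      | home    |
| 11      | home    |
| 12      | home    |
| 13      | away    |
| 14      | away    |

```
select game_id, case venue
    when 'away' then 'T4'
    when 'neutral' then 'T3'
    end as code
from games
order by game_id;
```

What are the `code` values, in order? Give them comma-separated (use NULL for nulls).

game_id=5: (no match → NULL) → NULL
game_id=6: (no match → NULL) → NULL
game_id=7: (no match → NULL) → NULL
game_id=8: venue='neutral' → T3
game_id=9: venue='neutral' → T3
game_id=10: (no match → NULL) → NULL
game_id=11: (no match → NULL) → NULL
game_id=12: (no match → NULL) → NULL
game_id=13: venue='away' → T4
game_id=14: venue='away' → T4

NULL, NULL, NULL, T3, T3, NULL, NULL, NULL, T4, T4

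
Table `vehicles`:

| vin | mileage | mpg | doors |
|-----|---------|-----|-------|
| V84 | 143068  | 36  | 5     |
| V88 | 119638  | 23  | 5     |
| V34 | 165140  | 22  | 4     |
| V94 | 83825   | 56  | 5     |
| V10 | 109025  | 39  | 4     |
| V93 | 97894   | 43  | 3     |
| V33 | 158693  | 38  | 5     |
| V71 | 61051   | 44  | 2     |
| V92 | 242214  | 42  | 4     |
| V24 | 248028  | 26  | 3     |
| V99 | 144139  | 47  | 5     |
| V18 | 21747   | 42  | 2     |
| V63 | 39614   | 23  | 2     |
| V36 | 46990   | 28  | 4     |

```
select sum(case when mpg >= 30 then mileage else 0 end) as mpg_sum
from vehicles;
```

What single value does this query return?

1061656

vin=V84: ✓ → 143068
vin=V88: ✗
vin=V34: ✗
vin=V94: ✓ → 83825
vin=V10: ✓ → 109025
vin=V93: ✓ → 97894
vin=V33: ✓ → 158693
vin=V71: ✓ → 61051
vin=V92: ✓ → 242214
vin=V24: ✗
vin=V99: ✓ → 144139
vin=V18: ✓ → 21747
vin=V63: ✗
vin=V36: ✗
mpg_sum = 143068 + 83825 + 109025 + 97894 + 158693 + 61051 + 242214 + 144139 + 21747 = 1061656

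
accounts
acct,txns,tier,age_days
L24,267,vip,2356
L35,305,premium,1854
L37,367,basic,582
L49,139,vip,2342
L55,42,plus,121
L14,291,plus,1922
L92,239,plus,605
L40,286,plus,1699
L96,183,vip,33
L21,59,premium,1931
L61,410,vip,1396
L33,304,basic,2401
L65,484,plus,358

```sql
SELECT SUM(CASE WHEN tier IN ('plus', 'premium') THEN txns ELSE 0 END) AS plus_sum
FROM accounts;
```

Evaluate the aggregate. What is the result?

1706

acct=L24: ✗
acct=L35: ✓ → 305
acct=L37: ✗
acct=L49: ✗
acct=L55: ✓ → 42
acct=L14: ✓ → 291
acct=L92: ✓ → 239
acct=L40: ✓ → 286
acct=L96: ✗
acct=L21: ✓ → 59
acct=L61: ✗
acct=L33: ✗
acct=L65: ✓ → 484
plus_sum = 305 + 42 + 291 + 239 + 286 + 59 + 484 = 1706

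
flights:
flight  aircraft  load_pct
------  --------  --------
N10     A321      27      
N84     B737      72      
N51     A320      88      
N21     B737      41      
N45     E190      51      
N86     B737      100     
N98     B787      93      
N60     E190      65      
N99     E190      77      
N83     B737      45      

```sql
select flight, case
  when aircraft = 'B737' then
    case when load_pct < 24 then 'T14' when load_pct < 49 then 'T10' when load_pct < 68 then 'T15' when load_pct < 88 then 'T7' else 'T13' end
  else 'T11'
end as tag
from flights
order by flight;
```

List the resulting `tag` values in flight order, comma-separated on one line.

flight=N10: aircraft='A321' → outer ELSE → T11
flight=N21: aircraft='B737' → inner[load_pct < 49] → T10
flight=N45: aircraft='E190' → outer ELSE → T11
flight=N51: aircraft='A320' → outer ELSE → T11
flight=N60: aircraft='E190' → outer ELSE → T11
flight=N83: aircraft='B737' → inner[load_pct < 49] → T10
flight=N84: aircraft='B737' → inner[load_pct < 88] → T7
flight=N86: aircraft='B737' → inner[ELSE] → T13
flight=N98: aircraft='B787' → outer ELSE → T11
flight=N99: aircraft='E190' → outer ELSE → T11

T11, T10, T11, T11, T11, T10, T7, T13, T11, T11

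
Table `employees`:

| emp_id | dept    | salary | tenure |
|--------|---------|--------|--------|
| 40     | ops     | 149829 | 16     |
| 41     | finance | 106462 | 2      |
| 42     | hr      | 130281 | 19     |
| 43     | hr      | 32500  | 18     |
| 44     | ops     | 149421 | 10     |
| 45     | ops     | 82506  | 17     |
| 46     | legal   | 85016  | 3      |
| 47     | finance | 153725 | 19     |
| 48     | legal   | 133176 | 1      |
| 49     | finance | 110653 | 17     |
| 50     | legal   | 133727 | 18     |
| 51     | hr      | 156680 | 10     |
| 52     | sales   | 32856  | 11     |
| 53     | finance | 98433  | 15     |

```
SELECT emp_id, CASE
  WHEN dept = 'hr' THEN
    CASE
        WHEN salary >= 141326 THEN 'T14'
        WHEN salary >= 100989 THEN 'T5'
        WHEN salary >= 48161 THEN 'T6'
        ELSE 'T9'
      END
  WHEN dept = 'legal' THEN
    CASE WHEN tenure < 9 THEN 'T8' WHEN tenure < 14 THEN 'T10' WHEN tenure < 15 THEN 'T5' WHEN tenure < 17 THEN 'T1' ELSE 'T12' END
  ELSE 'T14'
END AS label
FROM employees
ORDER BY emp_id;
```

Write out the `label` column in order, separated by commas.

emp_id=40: dept='ops' → outer ELSE → T14
emp_id=41: dept='finance' → outer ELSE → T14
emp_id=42: dept='hr' → inner[salary >= 100989] → T5
emp_id=43: dept='hr' → inner[ELSE] → T9
emp_id=44: dept='ops' → outer ELSE → T14
emp_id=45: dept='ops' → outer ELSE → T14
emp_id=46: dept='legal' → inner[tenure < 9] → T8
emp_id=47: dept='finance' → outer ELSE → T14
emp_id=48: dept='legal' → inner[tenure < 9] → T8
emp_id=49: dept='finance' → outer ELSE → T14
emp_id=50: dept='legal' → inner[ELSE] → T12
emp_id=51: dept='hr' → inner[salary >= 141326] → T14
emp_id=52: dept='sales' → outer ELSE → T14
emp_id=53: dept='finance' → outer ELSE → T14

T14, T14, T5, T9, T14, T14, T8, T14, T8, T14, T12, T14, T14, T14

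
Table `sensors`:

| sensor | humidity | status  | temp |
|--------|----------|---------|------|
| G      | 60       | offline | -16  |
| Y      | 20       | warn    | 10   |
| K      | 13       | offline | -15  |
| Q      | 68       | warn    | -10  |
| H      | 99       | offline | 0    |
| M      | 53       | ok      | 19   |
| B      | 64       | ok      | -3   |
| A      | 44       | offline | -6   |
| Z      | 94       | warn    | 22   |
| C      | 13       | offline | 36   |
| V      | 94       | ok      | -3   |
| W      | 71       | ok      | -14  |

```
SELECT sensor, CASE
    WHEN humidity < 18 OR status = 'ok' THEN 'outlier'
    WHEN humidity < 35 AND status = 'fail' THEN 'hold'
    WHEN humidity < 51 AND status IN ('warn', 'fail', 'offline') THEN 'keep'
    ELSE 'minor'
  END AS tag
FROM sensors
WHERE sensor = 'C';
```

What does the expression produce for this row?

sensor = C: humidity=13, status=offline, temp=36.
humidity < 18 OR status = 'ok' → true → outlier

outlier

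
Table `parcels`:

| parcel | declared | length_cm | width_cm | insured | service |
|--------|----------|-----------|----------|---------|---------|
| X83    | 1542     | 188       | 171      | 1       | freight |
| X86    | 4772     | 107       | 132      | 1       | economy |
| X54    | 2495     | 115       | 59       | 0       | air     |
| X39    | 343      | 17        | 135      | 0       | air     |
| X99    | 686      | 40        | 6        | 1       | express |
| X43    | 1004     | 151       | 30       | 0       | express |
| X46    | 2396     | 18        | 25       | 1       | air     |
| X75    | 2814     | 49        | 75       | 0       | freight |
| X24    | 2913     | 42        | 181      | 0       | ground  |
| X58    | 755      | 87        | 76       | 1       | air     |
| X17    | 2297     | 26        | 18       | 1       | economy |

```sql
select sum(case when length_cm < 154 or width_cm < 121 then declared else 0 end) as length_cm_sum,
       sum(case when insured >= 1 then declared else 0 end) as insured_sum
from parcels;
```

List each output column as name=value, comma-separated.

length_cm_sum=20475, insured_sum=12448

[length_cm_sum: length_cm < 154 or width_cm < 121]
parcel=X83: ✗
parcel=X86: ✓ → 4772
parcel=X54: ✓ → 2495
parcel=X39: ✓ → 343
parcel=X99: ✓ → 686
parcel=X43: ✓ → 1004
parcel=X46: ✓ → 2396
parcel=X75: ✓ → 2814
parcel=X24: ✓ → 2913
parcel=X58: ✓ → 755
parcel=X17: ✓ → 2297
length_cm_sum = 4772 + 2495 + 343 + 686 + 1004 + 2396 + 2814 + 2913 + 755 + 2297 = 20475
—
[insured_sum: insured >= 1]
parcel=X83: ✓ → 1542
parcel=X86: ✓ → 4772
parcel=X54: ✗
parcel=X39: ✗
parcel=X99: ✓ → 686
parcel=X43: ✗
parcel=X46: ✓ → 2396
parcel=X75: ✗
parcel=X24: ✗
parcel=X58: ✓ → 755
parcel=X17: ✓ → 2297
insured_sum = 1542 + 4772 + 686 + 2396 + 755 + 2297 = 12448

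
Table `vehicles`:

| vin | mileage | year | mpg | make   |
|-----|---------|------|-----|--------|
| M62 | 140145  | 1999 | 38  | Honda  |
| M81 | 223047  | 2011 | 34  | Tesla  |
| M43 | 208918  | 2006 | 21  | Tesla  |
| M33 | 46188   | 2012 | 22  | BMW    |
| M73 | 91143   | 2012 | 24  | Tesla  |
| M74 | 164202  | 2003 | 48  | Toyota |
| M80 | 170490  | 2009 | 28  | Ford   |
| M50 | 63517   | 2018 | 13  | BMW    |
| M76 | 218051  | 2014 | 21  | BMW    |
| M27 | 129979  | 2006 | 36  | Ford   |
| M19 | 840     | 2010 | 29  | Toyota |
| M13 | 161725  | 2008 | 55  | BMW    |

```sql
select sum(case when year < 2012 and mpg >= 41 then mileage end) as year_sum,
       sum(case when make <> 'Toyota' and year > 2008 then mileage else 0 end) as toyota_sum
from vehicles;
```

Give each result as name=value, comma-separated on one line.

[year_sum: year < 2012 and mpg >= 41]
vin=M62: ✗
vin=M81: ✗
vin=M43: ✗
vin=M33: ✗
vin=M73: ✗
vin=M74: ✓ → 164202
vin=M80: ✗
vin=M50: ✗
vin=M76: ✗
vin=M27: ✗
vin=M19: ✗
vin=M13: ✓ → 161725
year_sum = 164202 + 161725 = 325927
—
[toyota_sum: make <> 'Toyota' and year > 2008]
vin=M62: ✗
vin=M81: ✓ → 223047
vin=M43: ✗
vin=M33: ✓ → 46188
vin=M73: ✓ → 91143
vin=M74: ✗
vin=M80: ✓ → 170490
vin=M50: ✓ → 63517
vin=M76: ✓ → 218051
vin=M27: ✗
vin=M19: ✗
vin=M13: ✗
toyota_sum = 223047 + 46188 + 91143 + 170490 + 63517 + 218051 = 812436

year_sum=325927, toyota_sum=812436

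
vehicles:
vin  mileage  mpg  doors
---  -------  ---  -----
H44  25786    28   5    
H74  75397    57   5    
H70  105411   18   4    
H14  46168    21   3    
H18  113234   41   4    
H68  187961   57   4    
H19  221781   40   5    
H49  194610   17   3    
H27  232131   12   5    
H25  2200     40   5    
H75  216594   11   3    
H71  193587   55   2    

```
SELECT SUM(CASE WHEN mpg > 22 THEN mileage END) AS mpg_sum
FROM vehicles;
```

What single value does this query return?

819946

vin=H44: ✓ → 25786
vin=H74: ✓ → 75397
vin=H70: ✗
vin=H14: ✗
vin=H18: ✓ → 113234
vin=H68: ✓ → 187961
vin=H19: ✓ → 221781
vin=H49: ✗
vin=H27: ✗
vin=H25: ✓ → 2200
vin=H75: ✗
vin=H71: ✓ → 193587
mpg_sum = 25786 + 75397 + 113234 + 187961 + 221781 + 2200 + 193587 = 819946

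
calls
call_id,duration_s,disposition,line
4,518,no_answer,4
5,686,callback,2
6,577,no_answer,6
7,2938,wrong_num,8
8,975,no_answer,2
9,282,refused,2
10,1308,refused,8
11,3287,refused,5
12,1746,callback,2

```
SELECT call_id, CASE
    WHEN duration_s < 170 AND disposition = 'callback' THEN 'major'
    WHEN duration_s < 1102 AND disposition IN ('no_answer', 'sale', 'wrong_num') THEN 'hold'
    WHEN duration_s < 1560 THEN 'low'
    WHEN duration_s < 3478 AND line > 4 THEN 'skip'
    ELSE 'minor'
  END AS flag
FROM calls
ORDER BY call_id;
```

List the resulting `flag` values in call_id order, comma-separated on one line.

call_id=4: duration_s < 1102 AND disposition IN ('no_answer', 'sale', 'wrong_num') → hold
call_id=5: duration_s < 1560 → low
call_id=6: duration_s < 1102 AND disposition IN ('no_answer', 'sale', 'wrong_num') → hold
call_id=7: duration_s < 3478 AND line > 4 → skip
call_id=8: duration_s < 1102 AND disposition IN ('no_answer', 'sale', 'wrong_num') → hold
call_id=9: duration_s < 1560 → low
call_id=10: duration_s < 1560 → low
call_id=11: duration_s < 3478 AND line > 4 → skip
call_id=12: ELSE → minor

hold, low, hold, skip, hold, low, low, skip, minor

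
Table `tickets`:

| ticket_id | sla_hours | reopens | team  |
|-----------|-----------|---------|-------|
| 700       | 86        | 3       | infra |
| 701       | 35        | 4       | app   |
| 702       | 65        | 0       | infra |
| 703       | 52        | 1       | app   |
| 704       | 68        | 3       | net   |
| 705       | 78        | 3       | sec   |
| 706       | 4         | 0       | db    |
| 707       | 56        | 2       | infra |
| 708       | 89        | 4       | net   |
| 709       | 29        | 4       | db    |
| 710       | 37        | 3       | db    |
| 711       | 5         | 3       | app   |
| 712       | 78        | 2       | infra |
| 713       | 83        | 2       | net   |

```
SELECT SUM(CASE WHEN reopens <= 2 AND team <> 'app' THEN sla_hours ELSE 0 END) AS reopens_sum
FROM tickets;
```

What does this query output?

286

ticket_id=700: ✗
ticket_id=701: ✗
ticket_id=702: ✓ → 65
ticket_id=703: ✗
ticket_id=704: ✗
ticket_id=705: ✗
ticket_id=706: ✓ → 4
ticket_id=707: ✓ → 56
ticket_id=708: ✗
ticket_id=709: ✗
ticket_id=710: ✗
ticket_id=711: ✗
ticket_id=712: ✓ → 78
ticket_id=713: ✓ → 83
reopens_sum = 65 + 4 + 56 + 78 + 83 = 286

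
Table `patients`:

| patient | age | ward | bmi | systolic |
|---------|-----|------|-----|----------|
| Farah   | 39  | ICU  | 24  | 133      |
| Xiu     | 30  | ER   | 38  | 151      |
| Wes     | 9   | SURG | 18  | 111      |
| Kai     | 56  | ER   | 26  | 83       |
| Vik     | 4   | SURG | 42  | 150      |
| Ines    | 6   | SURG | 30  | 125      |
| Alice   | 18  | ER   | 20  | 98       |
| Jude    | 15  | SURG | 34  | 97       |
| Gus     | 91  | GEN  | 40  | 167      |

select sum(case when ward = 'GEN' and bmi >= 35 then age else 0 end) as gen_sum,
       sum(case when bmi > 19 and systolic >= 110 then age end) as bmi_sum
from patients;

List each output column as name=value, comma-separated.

[gen_sum: ward = 'GEN' and bmi >= 35]
patient=Farah: ✗
patient=Xiu: ✗
patient=Wes: ✗
patient=Kai: ✗
patient=Vik: ✗
patient=Ines: ✗
patient=Alice: ✗
patient=Jude: ✗
patient=Gus: ✓ → 91
gen_sum = 91
—
[bmi_sum: bmi > 19 and systolic >= 110]
patient=Farah: ✓ → 39
patient=Xiu: ✓ → 30
patient=Wes: ✗
patient=Kai: ✗
patient=Vik: ✓ → 4
patient=Ines: ✓ → 6
patient=Alice: ✗
patient=Jude: ✗
patient=Gus: ✓ → 91
bmi_sum = 39 + 30 + 4 + 6 + 91 = 170

gen_sum=91, bmi_sum=170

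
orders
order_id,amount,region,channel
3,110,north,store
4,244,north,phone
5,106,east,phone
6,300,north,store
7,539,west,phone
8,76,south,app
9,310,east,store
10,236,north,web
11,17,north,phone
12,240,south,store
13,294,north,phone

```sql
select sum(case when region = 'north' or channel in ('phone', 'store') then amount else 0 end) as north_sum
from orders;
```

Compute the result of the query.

2396

order_id=3: ✓ → 110
order_id=4: ✓ → 244
order_id=5: ✓ → 106
order_id=6: ✓ → 300
order_id=7: ✓ → 539
order_id=8: ✗
order_id=9: ✓ → 310
order_id=10: ✓ → 236
order_id=11: ✓ → 17
order_id=12: ✓ → 240
order_id=13: ✓ → 294
north_sum = 110 + 244 + 106 + 300 + 539 + 310 + 236 + 17 + 240 + 294 = 2396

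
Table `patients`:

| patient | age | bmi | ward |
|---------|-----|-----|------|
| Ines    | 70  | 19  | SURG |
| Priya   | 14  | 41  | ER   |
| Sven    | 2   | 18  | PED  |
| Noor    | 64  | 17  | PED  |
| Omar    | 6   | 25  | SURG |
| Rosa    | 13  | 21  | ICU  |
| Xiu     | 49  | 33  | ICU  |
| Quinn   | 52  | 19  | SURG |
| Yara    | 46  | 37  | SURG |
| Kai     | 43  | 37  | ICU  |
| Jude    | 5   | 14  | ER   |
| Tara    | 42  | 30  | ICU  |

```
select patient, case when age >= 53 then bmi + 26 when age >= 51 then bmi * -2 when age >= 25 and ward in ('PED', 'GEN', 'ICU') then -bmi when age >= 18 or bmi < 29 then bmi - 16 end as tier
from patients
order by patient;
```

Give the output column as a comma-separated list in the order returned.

patient=Ines: age >= 53 → 45
patient=Jude: age >= 18 or bmi < 29 → -2
patient=Kai: age >= 25 and ward in ('PED', 'GEN', 'ICU') → -37
patient=Noor: age >= 53 → 43
patient=Omar: age >= 18 or bmi < 29 → 9
patient=Priya: (no match → NULL) → NULL
patient=Quinn: age >= 51 → -38
patient=Rosa: age >= 18 or bmi < 29 → 5
patient=Sven: age >= 18 or bmi < 29 → 2
patient=Tara: age >= 25 and ward in ('PED', 'GEN', 'ICU') → -30
patient=Xiu: age >= 25 and ward in ('PED', 'GEN', 'ICU') → -33
patient=Yara: age >= 18 or bmi < 29 → 21

45, -2, -37, 43, 9, NULL, -38, 5, 2, -30, -33, 21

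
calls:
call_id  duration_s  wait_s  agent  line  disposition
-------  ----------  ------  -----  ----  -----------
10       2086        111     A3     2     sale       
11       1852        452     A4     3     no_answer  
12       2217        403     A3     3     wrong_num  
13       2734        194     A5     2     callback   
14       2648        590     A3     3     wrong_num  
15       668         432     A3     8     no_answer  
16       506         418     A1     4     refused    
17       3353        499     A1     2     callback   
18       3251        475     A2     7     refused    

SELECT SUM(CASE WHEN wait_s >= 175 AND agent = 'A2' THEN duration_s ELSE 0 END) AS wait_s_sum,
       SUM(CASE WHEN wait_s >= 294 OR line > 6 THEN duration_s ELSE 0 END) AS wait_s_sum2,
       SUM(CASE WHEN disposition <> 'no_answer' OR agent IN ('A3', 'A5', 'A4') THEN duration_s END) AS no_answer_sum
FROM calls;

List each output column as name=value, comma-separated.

[wait_s_sum: wait_s >= 175 AND agent = 'A2']
call_id=10: ✗
call_id=11: ✗
call_id=12: ✗
call_id=13: ✗
call_id=14: ✗
call_id=15: ✗
call_id=16: ✗
call_id=17: ✗
call_id=18: ✓ → 3251
wait_s_sum = 3251
—
[wait_s_sum2: wait_s >= 294 OR line > 6]
call_id=10: ✗
call_id=11: ✓ → 1852
call_id=12: ✓ → 2217
call_id=13: ✗
call_id=14: ✓ → 2648
call_id=15: ✓ → 668
call_id=16: ✓ → 506
call_id=17: ✓ → 3353
call_id=18: ✓ → 3251
wait_s_sum2 = 1852 + 2217 + 2648 + 668 + 506 + 3353 + 3251 = 14495
—
[no_answer_sum: disposition <> 'no_answer' OR agent IN ('A3', 'A5', 'A4')]
call_id=10: ✓ → 2086
call_id=11: ✓ → 1852
call_id=12: ✓ → 2217
call_id=13: ✓ → 2734
call_id=14: ✓ → 2648
call_id=15: ✓ → 668
call_id=16: ✓ → 506
call_id=17: ✓ → 3353
call_id=18: ✓ → 3251
no_answer_sum = 2086 + 1852 + 2217 + 2734 + 2648 + 668 + 506 + 3353 + 3251 = 19315

wait_s_sum=3251, wait_s_sum2=14495, no_answer_sum=19315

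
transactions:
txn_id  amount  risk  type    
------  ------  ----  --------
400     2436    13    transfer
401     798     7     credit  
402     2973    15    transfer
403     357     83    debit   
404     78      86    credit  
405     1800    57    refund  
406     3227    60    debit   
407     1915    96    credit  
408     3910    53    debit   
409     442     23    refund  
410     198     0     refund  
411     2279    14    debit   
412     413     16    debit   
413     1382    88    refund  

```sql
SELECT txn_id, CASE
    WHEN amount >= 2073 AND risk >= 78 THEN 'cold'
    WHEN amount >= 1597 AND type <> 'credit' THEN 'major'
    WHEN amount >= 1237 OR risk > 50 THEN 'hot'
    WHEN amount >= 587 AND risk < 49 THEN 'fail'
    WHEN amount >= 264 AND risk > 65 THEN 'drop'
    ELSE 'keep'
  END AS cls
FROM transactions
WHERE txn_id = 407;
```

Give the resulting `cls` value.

txn_id = 407: amount=1915, risk=96, type=credit.
amount >= 2073 AND risk >= 78 → false
amount >= 1597 AND type <> 'credit' → false
amount >= 1237 OR risk > 50 → true → hot

hot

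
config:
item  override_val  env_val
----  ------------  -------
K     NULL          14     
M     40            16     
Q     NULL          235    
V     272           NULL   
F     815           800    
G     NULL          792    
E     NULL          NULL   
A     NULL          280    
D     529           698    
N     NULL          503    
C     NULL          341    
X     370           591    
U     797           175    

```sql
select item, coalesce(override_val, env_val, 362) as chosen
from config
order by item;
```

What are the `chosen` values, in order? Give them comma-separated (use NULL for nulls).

280, 341, 529, 362, 815, 792, 14, 40, 503, 235, 797, 272, 370

item=A: override_val=NULL, env_val=280 → 280
item=C: override_val=NULL, env_val=341 → 341
item=D: override_val=529 → 529
item=E: override_val=NULL, env_val=NULL, → literal 362 → 362
item=F: override_val=815 → 815
item=G: override_val=NULL, env_val=792 → 792
item=K: override_val=NULL, env_val=14 → 14
item=M: override_val=40 → 40
item=N: override_val=NULL, env_val=503 → 503
item=Q: override_val=NULL, env_val=235 → 235
item=U: override_val=797 → 797
item=V: override_val=272 → 272
item=X: override_val=370 → 370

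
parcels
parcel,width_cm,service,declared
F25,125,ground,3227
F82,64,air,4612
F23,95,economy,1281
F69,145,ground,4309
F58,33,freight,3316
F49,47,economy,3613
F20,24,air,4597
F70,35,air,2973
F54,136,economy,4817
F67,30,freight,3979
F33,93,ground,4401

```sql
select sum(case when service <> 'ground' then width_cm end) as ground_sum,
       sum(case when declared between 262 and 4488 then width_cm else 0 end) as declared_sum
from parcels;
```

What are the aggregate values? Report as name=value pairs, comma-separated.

[ground_sum: service <> 'ground']
parcel=F25: ✗
parcel=F82: ✓ → 64
parcel=F23: ✓ → 95
parcel=F69: ✗
parcel=F58: ✓ → 33
parcel=F49: ✓ → 47
parcel=F20: ✓ → 24
parcel=F70: ✓ → 35
parcel=F54: ✓ → 136
parcel=F67: ✓ → 30
parcel=F33: ✗
ground_sum = 64 + 95 + 33 + 47 + 24 + 35 + 136 + 30 = 464
—
[declared_sum: declared between 262 and 4488]
parcel=F25: ✓ → 125
parcel=F82: ✗
parcel=F23: ✓ → 95
parcel=F69: ✓ → 145
parcel=F58: ✓ → 33
parcel=F49: ✓ → 47
parcel=F20: ✗
parcel=F70: ✓ → 35
parcel=F54: ✗
parcel=F67: ✓ → 30
parcel=F33: ✓ → 93
declared_sum = 125 + 95 + 145 + 33 + 47 + 35 + 30 + 93 = 603

ground_sum=464, declared_sum=603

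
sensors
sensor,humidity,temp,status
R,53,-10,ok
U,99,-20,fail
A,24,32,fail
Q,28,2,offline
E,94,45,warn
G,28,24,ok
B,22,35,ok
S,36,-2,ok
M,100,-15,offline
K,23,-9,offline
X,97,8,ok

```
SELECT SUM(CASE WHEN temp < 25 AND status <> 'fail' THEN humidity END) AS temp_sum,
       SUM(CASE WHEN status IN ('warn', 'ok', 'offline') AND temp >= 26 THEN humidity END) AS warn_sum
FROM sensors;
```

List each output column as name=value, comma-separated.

[temp_sum: temp < 25 AND status <> 'fail']
sensor=R: ✓ → 53
sensor=U: ✗
sensor=A: ✗
sensor=Q: ✓ → 28
sensor=E: ✗
sensor=G: ✓ → 28
sensor=B: ✗
sensor=S: ✓ → 36
sensor=M: ✓ → 100
sensor=K: ✓ → 23
sensor=X: ✓ → 97
temp_sum = 53 + 28 + 28 + 36 + 100 + 23 + 97 = 365
—
[warn_sum: status IN ('warn', 'ok', 'offline') AND temp >= 26]
sensor=R: ✗
sensor=U: ✗
sensor=A: ✗
sensor=Q: ✗
sensor=E: ✓ → 94
sensor=G: ✗
sensor=B: ✓ → 22
sensor=S: ✗
sensor=M: ✗
sensor=K: ✗
sensor=X: ✗
warn_sum = 94 + 22 = 116

temp_sum=365, warn_sum=116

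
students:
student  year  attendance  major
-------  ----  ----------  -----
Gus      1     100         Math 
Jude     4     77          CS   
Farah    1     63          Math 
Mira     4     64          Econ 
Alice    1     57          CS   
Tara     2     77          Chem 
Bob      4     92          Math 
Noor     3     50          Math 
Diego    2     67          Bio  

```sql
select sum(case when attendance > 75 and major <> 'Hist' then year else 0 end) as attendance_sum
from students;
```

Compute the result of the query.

11

student=Gus: ✓ → 1
student=Jude: ✓ → 4
student=Farah: ✗
student=Mira: ✗
student=Alice: ✗
student=Tara: ✓ → 2
student=Bob: ✓ → 4
student=Noor: ✗
student=Diego: ✗
attendance_sum = 1 + 4 + 2 + 4 = 11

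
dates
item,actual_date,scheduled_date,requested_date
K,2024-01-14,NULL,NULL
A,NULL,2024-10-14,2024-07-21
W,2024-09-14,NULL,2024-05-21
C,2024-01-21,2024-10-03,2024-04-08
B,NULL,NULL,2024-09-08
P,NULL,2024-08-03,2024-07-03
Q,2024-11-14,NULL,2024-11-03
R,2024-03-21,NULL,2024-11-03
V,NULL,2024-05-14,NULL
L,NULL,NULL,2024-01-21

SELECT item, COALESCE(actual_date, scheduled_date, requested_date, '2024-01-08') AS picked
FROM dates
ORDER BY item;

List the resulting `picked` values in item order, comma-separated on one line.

item=A: actual_date=NULL, scheduled_date=2024-10-14 → 2024-10-14
item=B: actual_date=NULL, scheduled_date=NULL, requested_date=2024-09-08 → 2024-09-08
item=C: actual_date=2024-01-21 → 2024-01-21
item=K: actual_date=2024-01-14 → 2024-01-14
item=L: actual_date=NULL, scheduled_date=NULL, requested_date=2024-01-21 → 2024-01-21
item=P: actual_date=NULL, scheduled_date=2024-08-03 → 2024-08-03
item=Q: actual_date=2024-11-14 → 2024-11-14
item=R: actual_date=2024-03-21 → 2024-03-21
item=V: actual_date=NULL, scheduled_date=2024-05-14 → 2024-05-14
item=W: actual_date=2024-09-14 → 2024-09-14

2024-10-14, 2024-09-08, 2024-01-21, 2024-01-14, 2024-01-21, 2024-08-03, 2024-11-14, 2024-03-21, 2024-05-14, 2024-09-14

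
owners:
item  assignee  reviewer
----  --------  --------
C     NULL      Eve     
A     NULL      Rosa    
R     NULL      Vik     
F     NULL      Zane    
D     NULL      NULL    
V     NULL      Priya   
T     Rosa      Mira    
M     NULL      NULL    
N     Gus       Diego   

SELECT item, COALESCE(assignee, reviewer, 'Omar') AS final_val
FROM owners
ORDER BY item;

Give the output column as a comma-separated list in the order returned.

item=A: assignee=NULL, reviewer=Rosa → Rosa
item=C: assignee=NULL, reviewer=Eve → Eve
item=D: assignee=NULL, reviewer=NULL, → literal Omar → Omar
item=F: assignee=NULL, reviewer=Zane → Zane
item=M: assignee=NULL, reviewer=NULL, → literal Omar → Omar
item=N: assignee=Gus → Gus
item=R: assignee=NULL, reviewer=Vik → Vik
item=T: assignee=Rosa → Rosa
item=V: assignee=NULL, reviewer=Priya → Priya

Rosa, Eve, Omar, Zane, Omar, Gus, Vik, Rosa, Priya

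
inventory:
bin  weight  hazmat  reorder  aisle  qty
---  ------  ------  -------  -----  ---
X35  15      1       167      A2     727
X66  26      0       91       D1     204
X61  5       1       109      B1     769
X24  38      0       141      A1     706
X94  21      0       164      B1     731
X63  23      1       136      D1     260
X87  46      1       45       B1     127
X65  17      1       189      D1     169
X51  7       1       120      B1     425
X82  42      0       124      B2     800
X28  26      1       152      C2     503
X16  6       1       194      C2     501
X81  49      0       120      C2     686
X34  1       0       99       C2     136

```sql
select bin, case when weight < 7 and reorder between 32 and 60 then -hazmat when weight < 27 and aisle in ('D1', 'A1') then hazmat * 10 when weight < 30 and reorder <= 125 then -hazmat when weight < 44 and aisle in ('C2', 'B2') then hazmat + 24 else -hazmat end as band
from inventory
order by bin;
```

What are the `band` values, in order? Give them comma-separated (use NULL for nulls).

25, 0, 25, 0, -1, -1, -1, 10, 10, 0, 0, 24, -1, 0

bin=X16: weight < 44 and aisle in ('C2', 'B2') → 25
bin=X24: ELSE → 0
bin=X28: weight < 44 and aisle in ('C2', 'B2') → 25
bin=X34: weight < 30 and reorder <= 125 → 0
bin=X35: ELSE → -1
bin=X51: weight < 30 and reorder <= 125 → -1
bin=X61: weight < 30 and reorder <= 125 → -1
bin=X63: weight < 27 and aisle in ('D1', 'A1') → 10
bin=X65: weight < 27 and aisle in ('D1', 'A1') → 10
bin=X66: weight < 27 and aisle in ('D1', 'A1') → 0
bin=X81: ELSE → 0
bin=X82: weight < 44 and aisle in ('C2', 'B2') → 24
bin=X87: ELSE → -1
bin=X94: ELSE → 0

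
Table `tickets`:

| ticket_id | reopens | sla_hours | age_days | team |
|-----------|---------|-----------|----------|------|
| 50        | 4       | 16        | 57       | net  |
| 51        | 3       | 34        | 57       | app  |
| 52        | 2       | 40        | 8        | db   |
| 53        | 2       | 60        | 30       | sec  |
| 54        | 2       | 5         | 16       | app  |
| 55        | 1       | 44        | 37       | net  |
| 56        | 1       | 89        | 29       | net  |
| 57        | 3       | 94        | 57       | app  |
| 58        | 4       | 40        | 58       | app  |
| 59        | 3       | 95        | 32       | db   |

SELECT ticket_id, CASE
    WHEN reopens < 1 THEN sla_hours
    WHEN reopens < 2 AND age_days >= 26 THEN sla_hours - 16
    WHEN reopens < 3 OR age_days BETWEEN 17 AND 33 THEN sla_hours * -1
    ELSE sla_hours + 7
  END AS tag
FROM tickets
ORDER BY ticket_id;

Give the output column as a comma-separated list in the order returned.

23, 41, -40, -60, -5, 28, 73, 101, 47, -95

ticket_id=50: ELSE → 23
ticket_id=51: ELSE → 41
ticket_id=52: reopens < 3 OR age_days BETWEEN 17 AND 33 → -40
ticket_id=53: reopens < 3 OR age_days BETWEEN 17 AND 33 → -60
ticket_id=54: reopens < 3 OR age_days BETWEEN 17 AND 33 → -5
ticket_id=55: reopens < 2 AND age_days >= 26 → 28
ticket_id=56: reopens < 2 AND age_days >= 26 → 73
ticket_id=57: ELSE → 101
ticket_id=58: ELSE → 47
ticket_id=59: reopens < 3 OR age_days BETWEEN 17 AND 33 → -95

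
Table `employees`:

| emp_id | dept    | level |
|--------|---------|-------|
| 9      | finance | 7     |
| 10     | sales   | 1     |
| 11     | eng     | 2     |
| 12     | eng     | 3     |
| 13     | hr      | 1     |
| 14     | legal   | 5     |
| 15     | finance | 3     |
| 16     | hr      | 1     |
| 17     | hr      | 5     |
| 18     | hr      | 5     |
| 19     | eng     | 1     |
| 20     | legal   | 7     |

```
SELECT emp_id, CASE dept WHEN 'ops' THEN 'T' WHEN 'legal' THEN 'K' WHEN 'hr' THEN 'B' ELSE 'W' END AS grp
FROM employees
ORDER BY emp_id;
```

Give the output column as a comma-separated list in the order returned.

emp_id=9: ELSE → W
emp_id=10: ELSE → W
emp_id=11: ELSE → W
emp_id=12: ELSE → W
emp_id=13: dept='hr' → B
emp_id=14: dept='legal' → K
emp_id=15: ELSE → W
emp_id=16: dept='hr' → B
emp_id=17: dept='hr' → B
emp_id=18: dept='hr' → B
emp_id=19: ELSE → W
emp_id=20: dept='legal' → K

W, W, W, W, B, K, W, B, B, B, W, K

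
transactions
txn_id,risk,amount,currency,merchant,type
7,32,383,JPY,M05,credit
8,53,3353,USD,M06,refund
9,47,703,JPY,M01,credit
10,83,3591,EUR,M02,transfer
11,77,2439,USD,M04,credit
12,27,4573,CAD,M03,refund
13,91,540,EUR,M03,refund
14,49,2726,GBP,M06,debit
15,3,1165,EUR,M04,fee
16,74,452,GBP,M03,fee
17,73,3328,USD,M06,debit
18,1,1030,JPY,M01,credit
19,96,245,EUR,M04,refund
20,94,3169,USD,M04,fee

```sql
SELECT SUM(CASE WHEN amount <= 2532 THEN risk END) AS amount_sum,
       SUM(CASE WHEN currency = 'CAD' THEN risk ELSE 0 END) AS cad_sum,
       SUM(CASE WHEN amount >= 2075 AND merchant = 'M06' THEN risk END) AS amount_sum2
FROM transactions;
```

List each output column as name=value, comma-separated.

[amount_sum: amount <= 2532]
txn_id=7: ✓ → 32
txn_id=8: ✗
txn_id=9: ✓ → 47
txn_id=10: ✗
txn_id=11: ✓ → 77
txn_id=12: ✗
txn_id=13: ✓ → 91
txn_id=14: ✗
txn_id=15: ✓ → 3
txn_id=16: ✓ → 74
txn_id=17: ✗
txn_id=18: ✓ → 1
txn_id=19: ✓ → 96
txn_id=20: ✗
amount_sum = 32 + 47 + 77 + 91 + 3 + 74 + 1 + 96 = 421
—
[cad_sum: currency = 'CAD']
txn_id=7: ✗
txn_id=8: ✗
txn_id=9: ✗
txn_id=10: ✗
txn_id=11: ✗
txn_id=12: ✓ → 27
txn_id=13: ✗
txn_id=14: ✗
txn_id=15: ✗
txn_id=16: ✗
txn_id=17: ✗
txn_id=18: ✗
txn_id=19: ✗
txn_id=20: ✗
cad_sum = 27
—
[amount_sum2: amount >= 2075 AND merchant = 'M06']
txn_id=7: ✗
txn_id=8: ✓ → 53
txn_id=9: ✗
txn_id=10: ✗
txn_id=11: ✗
txn_id=12: ✗
txn_id=13: ✗
txn_id=14: ✓ → 49
txn_id=15: ✗
txn_id=16: ✗
txn_id=17: ✓ → 73
txn_id=18: ✗
txn_id=19: ✗
txn_id=20: ✗
amount_sum2 = 53 + 49 + 73 = 175

amount_sum=421, cad_sum=27, amount_sum2=175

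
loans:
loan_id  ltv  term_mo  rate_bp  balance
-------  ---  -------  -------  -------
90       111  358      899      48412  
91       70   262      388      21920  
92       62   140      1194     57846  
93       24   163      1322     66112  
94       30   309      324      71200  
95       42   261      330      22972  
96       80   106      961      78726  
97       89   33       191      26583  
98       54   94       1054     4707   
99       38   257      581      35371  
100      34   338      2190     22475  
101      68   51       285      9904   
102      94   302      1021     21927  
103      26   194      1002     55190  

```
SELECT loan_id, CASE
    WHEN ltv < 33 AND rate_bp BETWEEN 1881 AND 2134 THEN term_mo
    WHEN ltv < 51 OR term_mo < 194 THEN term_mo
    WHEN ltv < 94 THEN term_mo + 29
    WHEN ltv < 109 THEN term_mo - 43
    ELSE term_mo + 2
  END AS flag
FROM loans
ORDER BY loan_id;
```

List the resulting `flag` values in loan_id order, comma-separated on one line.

loan_id=90: ELSE → 360
loan_id=91: ltv < 94 → 291
loan_id=92: ltv < 51 OR term_mo < 194 → 140
loan_id=93: ltv < 51 OR term_mo < 194 → 163
loan_id=94: ltv < 51 OR term_mo < 194 → 309
loan_id=95: ltv < 51 OR term_mo < 194 → 261
loan_id=96: ltv < 51 OR term_mo < 194 → 106
loan_id=97: ltv < 51 OR term_mo < 194 → 33
loan_id=98: ltv < 51 OR term_mo < 194 → 94
loan_id=99: ltv < 51 OR term_mo < 194 → 257
loan_id=100: ltv < 51 OR term_mo < 194 → 338
loan_id=101: ltv < 51 OR term_mo < 194 → 51
loan_id=102: ltv < 109 → 259
loan_id=103: ltv < 51 OR term_mo < 194 → 194

360, 291, 140, 163, 309, 261, 106, 33, 94, 257, 338, 51, 259, 194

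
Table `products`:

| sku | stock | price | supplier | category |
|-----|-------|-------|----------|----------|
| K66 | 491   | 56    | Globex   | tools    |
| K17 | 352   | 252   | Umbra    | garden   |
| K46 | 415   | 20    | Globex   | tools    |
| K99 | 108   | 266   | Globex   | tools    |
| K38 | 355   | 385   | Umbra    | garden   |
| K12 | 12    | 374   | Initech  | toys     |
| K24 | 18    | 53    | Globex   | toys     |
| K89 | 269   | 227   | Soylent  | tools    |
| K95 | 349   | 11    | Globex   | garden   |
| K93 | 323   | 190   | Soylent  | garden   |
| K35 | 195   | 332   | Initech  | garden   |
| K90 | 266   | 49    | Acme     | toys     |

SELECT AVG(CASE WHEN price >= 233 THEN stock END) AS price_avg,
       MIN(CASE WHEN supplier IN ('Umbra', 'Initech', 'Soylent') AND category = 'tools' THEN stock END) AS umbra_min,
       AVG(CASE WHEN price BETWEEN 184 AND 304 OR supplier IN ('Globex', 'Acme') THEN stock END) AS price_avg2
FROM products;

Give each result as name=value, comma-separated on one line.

[price_avg: price >= 233]
sku=K66: ✗
sku=K17: ✓ → 352
sku=K46: ✗
sku=K99: ✓ → 108
sku=K38: ✓ → 355
sku=K12: ✓ → 12
sku=K24: ✗
sku=K89: ✗
sku=K95: ✗
sku=K93: ✗
sku=K35: ✓ → 195
sku=K90: ✗
price_avg = (352 + 108 + 355 + 12 + 195) / 5 = 204.4
—
[umbra_min: supplier IN ('Umbra', 'Initech', 'Soylent') AND category = 'tools']
sku=K66: ✗
sku=K17: ✗
sku=K46: ✗
sku=K99: ✗
sku=K38: ✗
sku=K12: ✗
sku=K24: ✗
sku=K89: ✓ → 269
sku=K95: ✗
sku=K93: ✗
sku=K35: ✗
sku=K90: ✗
umbra_min = MIN(269) = 269
—
[price_avg2: price BETWEEN 184 AND 304 OR supplier IN ('Globex', 'Acme')]
sku=K66: ✓ → 491
sku=K17: ✓ → 352
sku=K46: ✓ → 415
sku=K99: ✓ → 108
sku=K38: ✗
sku=K12: ✗
sku=K24: ✓ → 18
sku=K89: ✓ → 269
sku=K95: ✓ → 349
sku=K93: ✓ → 323
sku=K35: ✗
sku=K90: ✓ → 266
price_avg2 = (491 + 352 + 415 + 108 + 18 + 269 + 349 + 323 + 266) / 9 = 287.8888888889

price_avg=204.4, umbra_min=269, price_avg2=287.8888888889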